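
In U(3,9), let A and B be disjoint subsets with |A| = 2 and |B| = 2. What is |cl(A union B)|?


|A union B| = 2 + 2 = 4 (disjoint).
In U(3,9), cl(S) = S if |S| < 3, else cl(S) = E.
Since 4 >= 3, cl(A union B) = E.
|cl(A union B)| = 9.

9


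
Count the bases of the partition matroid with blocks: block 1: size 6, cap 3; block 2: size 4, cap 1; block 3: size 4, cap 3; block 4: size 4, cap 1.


A basis picks exactly ci elements from block i.
Number of bases = product of C(|Si|, ci).
= C(6,3) * C(4,1) * C(4,3) * C(4,1)
= 20 * 4 * 4 * 4
= 1280.

1280


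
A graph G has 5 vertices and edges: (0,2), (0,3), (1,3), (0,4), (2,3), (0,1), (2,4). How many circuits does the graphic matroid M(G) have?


A circuit in a graphic matroid = edge set of a simple cycle.
G has 5 vertices and 7 edges.
Enumerating all minimal edge subsets forming cycles...
Total circuits found: 6.

6


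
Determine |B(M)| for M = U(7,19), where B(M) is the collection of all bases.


Bases of U(7,19) are all 7-element subsets of the 19-element ground set.
Number of bases = C(19,7).
C(19,7) = 19! / (7! * 12!) = 50388.

50388


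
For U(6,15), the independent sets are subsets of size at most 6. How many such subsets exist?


Independent sets of U(6,15) are all subsets of size <= 6.
Count = C(15,0) + C(15,1) + C(15,2) + C(15,3) + C(15,4) + C(15,5) + C(15,6)
     = 1 + 15 + 105 + 455 + 1365 + 3003 + 5005
     = 9949.

9949


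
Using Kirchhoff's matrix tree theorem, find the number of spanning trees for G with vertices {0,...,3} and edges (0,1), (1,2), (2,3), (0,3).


By Kirchhoff's matrix tree theorem, the number of spanning trees equals
the determinant of any cofactor of the Laplacian matrix L.
G has 4 vertices and 4 edges.
Computing the (3 x 3) cofactor determinant gives 4.

4


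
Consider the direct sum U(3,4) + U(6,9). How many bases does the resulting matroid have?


Bases of a direct sum M1 + M2: |B| = |B(M1)| * |B(M2)|.
|B(U(3,4))| = C(4,3) = 4.
|B(U(6,9))| = C(9,6) = 84.
Total bases = 4 * 84 = 336.

336


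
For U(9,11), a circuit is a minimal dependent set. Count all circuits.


In U(9,11), circuits are the (10)-element subsets.
Any set of 10 elements is dependent, and removing any one element gives
an independent set of size 9, so it is a minimal dependent set.
Number of circuits = C(11,10) = 11.

11


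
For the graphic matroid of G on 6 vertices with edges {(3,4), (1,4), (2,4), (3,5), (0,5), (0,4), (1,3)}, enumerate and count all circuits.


A circuit in a graphic matroid = edge set of a simple cycle.
G has 6 vertices and 7 edges.
Enumerating all minimal edge subsets forming cycles...
Total circuits found: 3.

3


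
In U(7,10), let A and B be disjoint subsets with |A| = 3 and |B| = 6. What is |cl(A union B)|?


|A union B| = 3 + 6 = 9 (disjoint).
In U(7,10), cl(S) = S if |S| < 7, else cl(S) = E.
Since 9 >= 7, cl(A union B) = E.
|cl(A union B)| = 10.

10


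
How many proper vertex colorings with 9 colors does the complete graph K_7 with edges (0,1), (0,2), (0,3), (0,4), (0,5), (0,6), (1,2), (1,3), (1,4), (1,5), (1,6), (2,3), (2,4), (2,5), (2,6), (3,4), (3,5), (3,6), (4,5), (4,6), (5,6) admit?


P(K_7, k) = k(k-1)(k-2)...(k-6).
P(9) = (9) * (8) * (7) * (6) * (5) * (4) * (3) = 181440.

181440


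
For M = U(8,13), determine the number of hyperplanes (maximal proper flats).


Hyperplanes of U(8,13) are flats of rank 7.
In a uniform matroid, these are exactly the (7)-element subsets.
Count = C(13,7) = 13! / (7! * 6!) = 1716.

1716


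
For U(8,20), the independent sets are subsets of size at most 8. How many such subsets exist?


Independent sets of U(8,20) are all subsets of size <= 8.
Count = (20 choose 0) + (20 choose 1) + (20 choose 2) + (20 choose 3) + (20 choose 4) + (20 choose 5) + (20 choose 6) + (20 choose 7) + (20 choose 8)
     = 1 + 20 + 190 + 1140 + 4845 + 15504 + 38760 + 77520 + 125970
     = 263950.

263950


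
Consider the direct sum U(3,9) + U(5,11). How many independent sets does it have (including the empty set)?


For a direct sum, |I(M1+M2)| = |I(M1)| * |I(M2)|.
|I(U(3,9))| = sum C(9,k) for k=0..3 = 130.
|I(U(5,11))| = sum C(11,k) for k=0..5 = 1024.
Total = 130 * 1024 = 133120.

133120


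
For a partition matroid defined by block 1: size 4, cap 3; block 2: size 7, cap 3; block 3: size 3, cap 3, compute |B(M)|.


A basis picks exactly ci elements from block i.
Number of bases = product of C(|Si|, ci).
= C(4,3) * C(7,3) * C(3,3)
= 4 * 35 * 1
= 140.

140


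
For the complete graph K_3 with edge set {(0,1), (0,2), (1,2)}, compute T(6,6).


T(K_3; x,y) = x^2 + x + y.
T(6,6) = 36 + 6 + 6 = 48.

48


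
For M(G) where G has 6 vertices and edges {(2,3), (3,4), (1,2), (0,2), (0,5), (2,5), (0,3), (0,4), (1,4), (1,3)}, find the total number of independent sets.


An independent set in a graphic matroid is an acyclic edge subset.
G has 6 vertices and 10 edges.
Enumerate all 2^10 = 1024 subsets, checking for acyclicity.
Total independent sets = 454.

454


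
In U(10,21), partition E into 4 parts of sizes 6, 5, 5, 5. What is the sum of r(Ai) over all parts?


r(Ai) = min(|Ai|, 10) for each part.
Sum = min(6,10) + min(5,10) + min(5,10) + min(5,10)
    = 6 + 5 + 5 + 5
    = 21.

21


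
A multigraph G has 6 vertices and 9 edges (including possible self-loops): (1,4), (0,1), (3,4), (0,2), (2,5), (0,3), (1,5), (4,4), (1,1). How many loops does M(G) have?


In a graphic matroid, a loop is a self-loop edge (u,u) with rank 0.
Examining all 9 edges for self-loops...
Self-loops found: (4,4), (1,1)
Number of loops = 2.

2


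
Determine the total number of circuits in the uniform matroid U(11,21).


In U(11,21), circuits are the (12)-element subsets.
Any set of 12 elements is dependent, and removing any one element gives
an independent set of size 11, so it is a minimal dependent set.
Number of circuits = (21 choose 12) = 293930.

293930


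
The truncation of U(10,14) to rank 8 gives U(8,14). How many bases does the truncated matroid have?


Truncating U(10,14) to rank 8 gives U(8,14).
Bases of U(8,14) are all 8-element subsets of 14 elements.
Number of bases = (14 choose 8) = 3003.

3003


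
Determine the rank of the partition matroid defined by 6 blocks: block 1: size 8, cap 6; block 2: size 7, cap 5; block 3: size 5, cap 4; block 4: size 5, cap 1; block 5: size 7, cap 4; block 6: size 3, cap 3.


Rank of a partition matroid = sum of min(|Si|, ci) for each block.
= min(8,6) + min(7,5) + min(5,4) + min(5,1) + min(7,4) + min(3,3)
= 6 + 5 + 4 + 1 + 4 + 3
= 23.

23


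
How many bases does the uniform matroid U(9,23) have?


Bases of U(9,23) are all 9-element subsets of the 23-element ground set.
Number of bases = C(23,9).
C(23,9) = 23! / (9! * 14!) = 817190.

817190


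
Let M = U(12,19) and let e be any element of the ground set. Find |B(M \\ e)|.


Deleting e from U(12,19) gives U(12,18) since n > r.
Bases of U(12,18) = C(18,12) = 18564.

18564


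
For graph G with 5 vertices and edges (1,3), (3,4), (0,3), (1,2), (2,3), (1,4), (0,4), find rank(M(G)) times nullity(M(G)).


r(M) = |V| - c = 5 - 1 = 4.
nullity = |E| - r(M) = 7 - 4 = 3.
Product = 4 * 3 = 12.

12


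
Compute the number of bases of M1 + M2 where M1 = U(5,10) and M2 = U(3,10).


Bases of a direct sum M1 + M2: |B| = |B(M1)| * |B(M2)|.
|B(U(5,10))| = C(10,5) = 252.
|B(U(3,10))| = C(10,3) = 120.
Total bases = 252 * 120 = 30240.

30240


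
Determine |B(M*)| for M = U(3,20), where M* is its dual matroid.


The dual of U(r,n) is U(n-r, n) = U(17,20).
Bases of U(17,20) are all (17)-element subsets.
|B(M*)| = (20 choose 17) = 1140.

1140


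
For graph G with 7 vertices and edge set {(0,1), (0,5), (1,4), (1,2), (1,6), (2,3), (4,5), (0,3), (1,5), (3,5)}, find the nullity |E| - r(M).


Cycle rank (nullity) = |E| - r(M) = |E| - (|V| - c).
|E| = 10, |V| = 7, c = 1.
Nullity = 10 - (7 - 1) = 10 - 6 = 4.

4


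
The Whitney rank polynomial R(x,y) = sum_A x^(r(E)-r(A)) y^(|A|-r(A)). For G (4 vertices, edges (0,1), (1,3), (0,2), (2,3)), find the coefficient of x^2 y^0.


R(x,y) = sum over A in 2^E of x^(r(E)-r(A)) * y^(|A|-r(A)).
G has 4 vertices, 4 edges. r(E) = 3.
Enumerate all 2^4 = 16 subsets.
Count subsets with r(E)-r(A)=2 and |A|-r(A)=0: 4.

4


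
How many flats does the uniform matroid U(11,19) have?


Flats of U(11,19): every subset of size < 11 is a flat, plus E itself.
Count = C(19,0) + C(19,1) + C(19,2) + C(19,3) + C(19,4) + C(19,5) + C(19,6) + C(19,7) + C(19,8) + C(19,9) + C(19,10) + 1
     = 1 + 19 + 171 + 969 + 3876 + 11628 + 27132 + 50388 + 75582 + 92378 + 92378 + 1
     = 354523.

354523


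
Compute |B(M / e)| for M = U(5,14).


Contracting e from U(5,14) gives U(4,13).
Bases of U(4,13) = (13 choose 4) = 715.

715


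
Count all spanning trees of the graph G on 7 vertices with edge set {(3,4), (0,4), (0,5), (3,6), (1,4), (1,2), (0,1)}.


By Kirchhoff's matrix tree theorem, the number of spanning trees equals
the determinant of any cofactor of the Laplacian matrix L.
G has 7 vertices and 7 edges.
Computing the (6 x 6) cofactor determinant gives 3.

3


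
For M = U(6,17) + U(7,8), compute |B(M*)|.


(M1+M2)* = M1* + M2*.
M1* = U(11,17), bases: C(17,11) = 12376.
M2* = U(1,8), bases: C(8,1) = 8.
|B(M*)| = 12376 * 8 = 99008.

99008


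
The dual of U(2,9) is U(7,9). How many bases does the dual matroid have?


The dual of U(r,n) is U(n-r, n) = U(7,9).
Bases of U(7,9) are all (7)-element subsets.
|B(M*)| = C(9,7) = 9! / (7! * 2!) = 36.

36


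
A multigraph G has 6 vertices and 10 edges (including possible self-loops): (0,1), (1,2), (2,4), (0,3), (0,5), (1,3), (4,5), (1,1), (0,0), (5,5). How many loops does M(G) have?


In a graphic matroid, a loop is a self-loop edge (u,u) with rank 0.
Examining all 10 edges for self-loops...
Self-loops found: (1,1), (0,0), (5,5)
Number of loops = 3.

3


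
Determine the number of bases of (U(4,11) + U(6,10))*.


(M1+M2)* = M1* + M2*.
M1* = U(7,11), bases: C(11,7) = 330.
M2* = U(4,10), bases: C(10,4) = 210.
|B(M*)| = 330 * 210 = 69300.

69300


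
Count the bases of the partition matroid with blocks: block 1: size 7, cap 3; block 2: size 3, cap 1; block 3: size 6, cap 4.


A basis picks exactly ci elements from block i.
Number of bases = product of C(|Si|, ci).
= C(7,3) * C(3,1) * C(6,4)
= 35 * 3 * 15
= 1575.

1575


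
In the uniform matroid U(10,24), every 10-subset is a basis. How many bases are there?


Bases of U(10,24) are all 10-element subsets of the 24-element ground set.
Number of bases = C(24,10).
(24 choose 10) = 1961256.

1961256


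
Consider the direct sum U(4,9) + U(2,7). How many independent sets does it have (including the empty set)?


For a direct sum, |I(M1+M2)| = |I(M1)| * |I(M2)|.
|I(U(4,9))| = sum C(9,k) for k=0..4 = 256.
|I(U(2,7))| = sum C(7,k) for k=0..2 = 29.
Total = 256 * 29 = 7424.

7424


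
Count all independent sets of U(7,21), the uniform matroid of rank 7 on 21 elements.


Independent sets of U(7,21) are all subsets of size <= 7.
Count = (21 choose 0) + (21 choose 1) + (21 choose 2) + (21 choose 3) + (21 choose 4) + (21 choose 5) + (21 choose 6) + (21 choose 7)
     = 1 + 21 + 210 + 1330 + 5985 + 20349 + 54264 + 116280
     = 198440.

198440


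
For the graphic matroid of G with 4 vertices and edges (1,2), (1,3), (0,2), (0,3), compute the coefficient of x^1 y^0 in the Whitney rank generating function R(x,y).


R(x,y) = sum over A in 2^E of x^(r(E)-r(A)) * y^(|A|-r(A)).
G has 4 vertices, 4 edges. r(E) = 3.
Enumerate all 2^4 = 16 subsets.
Count subsets with r(E)-r(A)=1 and |A|-r(A)=0: 6.

6


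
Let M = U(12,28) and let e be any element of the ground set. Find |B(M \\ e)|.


Deleting e from U(12,28) gives U(12,27) since n > r.
Bases of U(12,27) = C(27,12) = 17383860.

17383860


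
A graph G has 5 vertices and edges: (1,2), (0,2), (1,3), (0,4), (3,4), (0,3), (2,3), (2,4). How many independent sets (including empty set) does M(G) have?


An independent set in a graphic matroid is an acyclic edge subset.
G has 5 vertices and 8 edges.
Enumerate all 2^8 = 256 subsets, checking for acyclicity.
Total independent sets = 128.

128


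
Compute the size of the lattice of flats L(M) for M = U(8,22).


Flats of U(8,22): every subset of size < 8 is a flat, plus E itself.
Count = C(22,0) + C(22,1) + C(22,2) + C(22,3) + C(22,4) + C(22,5) + C(22,6) + C(22,7) + 1
     = 1 + 22 + 231 + 1540 + 7315 + 26334 + 74613 + 170544 + 1
     = 280601.

280601


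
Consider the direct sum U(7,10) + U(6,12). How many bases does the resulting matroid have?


Bases of a direct sum M1 + M2: |B| = |B(M1)| * |B(M2)|.
|B(U(7,10))| = C(10,7) = 120.
|B(U(6,12))| = C(12,6) = 924.
Total bases = 120 * 924 = 110880.

110880


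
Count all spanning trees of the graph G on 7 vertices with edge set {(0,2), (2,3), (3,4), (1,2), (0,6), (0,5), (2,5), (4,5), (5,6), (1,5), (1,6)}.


By Kirchhoff's matrix tree theorem, the number of spanning trees equals
the determinant of any cofactor of the Laplacian matrix L.
G has 7 vertices and 11 edges.
Computing the (6 x 6) cofactor determinant gives 156.

156


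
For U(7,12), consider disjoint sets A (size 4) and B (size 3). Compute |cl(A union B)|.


|A union B| = 4 + 3 = 7 (disjoint).
In U(7,12), cl(S) = S if |S| < 7, else cl(S) = E.
Since 7 >= 7, cl(A union B) = E.
|cl(A union B)| = 12.

12


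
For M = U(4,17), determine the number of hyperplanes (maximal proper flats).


Hyperplanes of U(4,17) are flats of rank 3.
In a uniform matroid, these are exactly the (3)-element subsets.
Count = (17 choose 3) = 680.

680


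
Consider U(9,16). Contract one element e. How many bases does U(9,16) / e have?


Contracting e from U(9,16) gives U(8,15).
Bases of U(8,15) = (15 choose 8) = 6435.

6435


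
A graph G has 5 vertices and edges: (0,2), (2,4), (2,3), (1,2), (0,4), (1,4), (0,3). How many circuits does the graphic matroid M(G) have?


A circuit in a graphic matroid = edge set of a simple cycle.
G has 5 vertices and 7 edges.
Enumerating all minimal edge subsets forming cycles...
Total circuits found: 6.

6


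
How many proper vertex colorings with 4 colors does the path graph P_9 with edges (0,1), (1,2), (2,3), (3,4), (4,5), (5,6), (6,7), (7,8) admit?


P(P_9, k) = k * (k-1)^(8).
P(4) = 4 * 3^8 = 4 * 6561 = 26244.

26244


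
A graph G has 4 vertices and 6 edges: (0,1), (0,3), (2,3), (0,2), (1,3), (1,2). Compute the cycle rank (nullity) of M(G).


Cycle rank (nullity) = |E| - r(M) = |E| - (|V| - c).
|E| = 6, |V| = 4, c = 1.
Nullity = 6 - (4 - 1) = 6 - 3 = 3.

3


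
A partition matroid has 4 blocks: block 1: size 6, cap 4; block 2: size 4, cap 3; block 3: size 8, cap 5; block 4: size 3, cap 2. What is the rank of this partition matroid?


Rank of a partition matroid = sum of min(|Si|, ci) for each block.
= min(6,4) + min(4,3) + min(8,5) + min(3,2)
= 4 + 3 + 5 + 2
= 14.

14


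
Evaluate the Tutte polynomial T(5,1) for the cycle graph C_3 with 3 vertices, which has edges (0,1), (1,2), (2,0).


T(C_3; x,y) = x + x^2 + ... + x^(2) + y.
T(5,1) = 5^1 + 5^2 + 1
= 5 + 25 + 1
= 31.

31


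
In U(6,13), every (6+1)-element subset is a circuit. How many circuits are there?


In U(6,13), circuits are the (7)-element subsets.
Any set of 7 elements is dependent, and removing any one element gives
an independent set of size 6, so it is a minimal dependent set.
Number of circuits = (13 choose 7) = 1716.

1716


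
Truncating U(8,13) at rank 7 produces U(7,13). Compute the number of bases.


Truncating U(8,13) to rank 7 gives U(7,13).
Bases of U(7,13) are all 7-element subsets of 13 elements.
Number of bases = (13 choose 7) = 1716.

1716


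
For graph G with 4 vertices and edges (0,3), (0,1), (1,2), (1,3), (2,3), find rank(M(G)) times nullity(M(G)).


r(M) = |V| - c = 4 - 1 = 3.
nullity = |E| - r(M) = 5 - 3 = 2.
Product = 3 * 2 = 6.

6


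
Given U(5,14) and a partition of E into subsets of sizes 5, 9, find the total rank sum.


r(Ai) = min(|Ai|, 5) for each part.
Sum = min(5,5) + min(9,5)
    = 5 + 5
    = 10.

10


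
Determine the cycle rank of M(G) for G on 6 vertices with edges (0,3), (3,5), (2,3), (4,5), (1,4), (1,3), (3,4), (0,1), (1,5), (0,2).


Cycle rank (nullity) = |E| - r(M) = |E| - (|V| - c).
|E| = 10, |V| = 6, c = 1.
Nullity = 10 - (6 - 1) = 10 - 5 = 5.

5


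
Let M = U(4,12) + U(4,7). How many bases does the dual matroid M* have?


(M1+M2)* = M1* + M2*.
M1* = U(8,12), bases: C(12,8) = 495.
M2* = U(3,7), bases: C(7,3) = 35.
|B(M*)| = 495 * 35 = 17325.

17325


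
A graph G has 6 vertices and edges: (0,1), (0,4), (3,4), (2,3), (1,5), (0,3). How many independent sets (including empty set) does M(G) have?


An independent set in a graphic matroid is an acyclic edge subset.
G has 6 vertices and 6 edges.
Enumerate all 2^6 = 64 subsets, checking for acyclicity.
Total independent sets = 56.

56


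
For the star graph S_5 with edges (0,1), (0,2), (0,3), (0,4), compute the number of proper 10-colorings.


P(tree, k) = k * (k-1)^(4) for any tree on 5 vertices.
P(10) = 10 * 9^4 = 10 * 6561 = 65610.

65610


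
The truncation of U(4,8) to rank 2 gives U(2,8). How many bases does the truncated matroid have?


Truncating U(4,8) to rank 2 gives U(2,8).
Bases of U(2,8) are all 2-element subsets of 8 elements.
Number of bases = (8 choose 2) = 28.

28


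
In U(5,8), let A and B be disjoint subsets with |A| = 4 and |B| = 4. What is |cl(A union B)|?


|A union B| = 4 + 4 = 8 (disjoint).
In U(5,8), cl(S) = S if |S| < 5, else cl(S) = E.
Since 8 >= 5, cl(A union B) = E.
|cl(A union B)| = 8.

8


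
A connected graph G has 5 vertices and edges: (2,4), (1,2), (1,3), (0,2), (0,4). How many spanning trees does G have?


By Kirchhoff's matrix tree theorem, the number of spanning trees equals
the determinant of any cofactor of the Laplacian matrix L.
G has 5 vertices and 5 edges.
Computing the (4 x 4) cofactor determinant gives 3.

3


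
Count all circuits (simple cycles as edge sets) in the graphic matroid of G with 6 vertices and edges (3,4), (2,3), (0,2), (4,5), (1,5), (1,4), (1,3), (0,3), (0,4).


A circuit in a graphic matroid = edge set of a simple cycle.
G has 6 vertices and 9 edges.
Enumerating all minimal edge subsets forming cycles...
Total circuits found: 10.

10


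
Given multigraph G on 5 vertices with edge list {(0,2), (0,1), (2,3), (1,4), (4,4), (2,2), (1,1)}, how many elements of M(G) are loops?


In a graphic matroid, a loop is a self-loop edge (u,u) with rank 0.
Examining all 7 edges for self-loops...
Self-loops found: (4,4), (2,2), (1,1)
Number of loops = 3.

3


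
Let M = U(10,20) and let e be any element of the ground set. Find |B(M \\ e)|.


Deleting e from U(10,20) gives U(10,19) since n > r.
Bases of U(10,19) = (19 choose 10) = 92378.

92378


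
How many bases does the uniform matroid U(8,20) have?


Bases of U(8,20) are all 8-element subsets of the 20-element ground set.
Number of bases = C(20,8).
C(20,8) = 125970.

125970


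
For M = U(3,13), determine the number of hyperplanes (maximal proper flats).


Hyperplanes of U(3,13) are flats of rank 2.
In a uniform matroid, these are exactly the (2)-element subsets.
Count = C(13,2) = (13 * 12) / (1 * 2) = 78.

78


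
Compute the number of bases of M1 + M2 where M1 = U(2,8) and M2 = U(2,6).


Bases of a direct sum M1 + M2: |B| = |B(M1)| * |B(M2)|.
|B(U(2,8))| = C(8,2) = 28.
|B(U(2,6))| = C(6,2) = 15.
Total bases = 28 * 15 = 420.

420


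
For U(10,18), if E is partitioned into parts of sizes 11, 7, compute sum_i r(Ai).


r(Ai) = min(|Ai|, 10) for each part.
Sum = min(11,10) + min(7,10)
    = 10 + 7
    = 17.

17


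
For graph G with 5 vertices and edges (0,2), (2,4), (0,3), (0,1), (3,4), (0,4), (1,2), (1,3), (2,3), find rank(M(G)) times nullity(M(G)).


r(M) = |V| - c = 5 - 1 = 4.
nullity = |E| - r(M) = 9 - 4 = 5.
Product = 4 * 5 = 20.

20


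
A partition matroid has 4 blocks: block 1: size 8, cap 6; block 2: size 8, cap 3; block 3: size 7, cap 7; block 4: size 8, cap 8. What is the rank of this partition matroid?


Rank of a partition matroid = sum of min(|Si|, ci) for each block.
= min(8,6) + min(8,3) + min(7,7) + min(8,8)
= 6 + 3 + 7 + 8
= 24.

24


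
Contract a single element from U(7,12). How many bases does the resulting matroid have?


Contracting e from U(7,12) gives U(6,11).
Bases of U(6,11) = C(11,6) = 462.

462


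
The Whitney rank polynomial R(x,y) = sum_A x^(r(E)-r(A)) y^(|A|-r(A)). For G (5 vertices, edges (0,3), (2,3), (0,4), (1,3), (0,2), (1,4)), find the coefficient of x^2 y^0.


R(x,y) = sum over A in 2^E of x^(r(E)-r(A)) * y^(|A|-r(A)).
G has 5 vertices, 6 edges. r(E) = 4.
Enumerate all 2^6 = 64 subsets.
Count subsets with r(E)-r(A)=2 and |A|-r(A)=0: 15.

15


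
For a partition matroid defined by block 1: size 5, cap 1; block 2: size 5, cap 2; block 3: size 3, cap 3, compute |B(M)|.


A basis picks exactly ci elements from block i.
Number of bases = product of C(|Si|, ci).
= C(5,1) * C(5,2) * C(3,3)
= 5 * 10 * 1
= 50.

50


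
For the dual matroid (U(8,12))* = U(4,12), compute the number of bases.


The dual of U(r,n) is U(n-r, n) = U(4,12).
Bases of U(4,12) are all (4)-element subsets.
|B(M*)| = C(12,4) = 12! / (4! * 8!) = 495.

495


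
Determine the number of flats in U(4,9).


Flats of U(4,9): every subset of size < 4 is a flat, plus E itself.
Count = (9 choose 0) + (9 choose 1) + (9 choose 2) + (9 choose 3) + 1
     = 1 + 9 + 36 + 84 + 1
     = 131.

131


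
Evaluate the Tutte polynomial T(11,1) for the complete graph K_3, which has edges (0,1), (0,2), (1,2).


T(K_3; x,y) = x^2 + x + y.
T(11,1) = 121 + 11 + 1 = 133.

133


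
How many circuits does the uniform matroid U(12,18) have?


In U(12,18), circuits are the (13)-element subsets.
Any set of 13 elements is dependent, and removing any one element gives
an independent set of size 12, so it is a minimal dependent set.
Number of circuits = C(18,13) = 18! / (13! * 5!) = 8568.

8568


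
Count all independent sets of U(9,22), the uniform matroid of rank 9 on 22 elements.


Independent sets of U(9,22) are all subsets of size <= 9.
Count = C(22,0) + C(22,1) + C(22,2) + C(22,3) + C(22,4) + C(22,5) + C(22,6) + C(22,7) + C(22,8) + C(22,9)
     = 1 + 22 + 231 + 1540 + 7315 + 26334 + 74613 + 170544 + 319770 + 497420
     = 1097790.

1097790


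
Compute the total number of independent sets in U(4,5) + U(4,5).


For a direct sum, |I(M1+M2)| = |I(M1)| * |I(M2)|.
|I(U(4,5))| = sum C(5,k) for k=0..4 = 31.
|I(U(4,5))| = sum C(5,k) for k=0..4 = 31.
Total = 31 * 31 = 961.

961


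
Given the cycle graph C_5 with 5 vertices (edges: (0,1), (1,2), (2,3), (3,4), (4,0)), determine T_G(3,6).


T(C_5; x,y) = x + x^2 + ... + x^(4) + y.
T(3,6) = 3^1 + 3^2 + 3^3 + 3^4 + 6
= 3 + 9 + 27 + 81 + 6
= 126.

126


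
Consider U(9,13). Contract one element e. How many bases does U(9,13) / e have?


Contracting e from U(9,13) gives U(8,12).
Bases of U(8,12) = C(12,8) = 495.

495


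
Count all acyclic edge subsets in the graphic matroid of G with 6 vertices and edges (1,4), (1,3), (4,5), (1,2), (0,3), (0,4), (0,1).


An independent set in a graphic matroid is an acyclic edge subset.
G has 6 vertices and 7 edges.
Enumerate all 2^7 = 128 subsets, checking for acyclicity.
Total independent sets = 96.

96


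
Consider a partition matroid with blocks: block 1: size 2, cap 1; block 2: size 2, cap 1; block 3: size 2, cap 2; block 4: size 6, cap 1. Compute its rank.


Rank of a partition matroid = sum of min(|Si|, ci) for each block.
= min(2,1) + min(2,1) + min(2,2) + min(6,1)
= 1 + 1 + 2 + 1
= 5.

5


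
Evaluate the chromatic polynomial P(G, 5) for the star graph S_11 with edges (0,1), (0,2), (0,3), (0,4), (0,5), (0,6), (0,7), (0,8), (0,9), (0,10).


P(tree, k) = k * (k-1)^(10) for any tree on 11 vertices.
P(5) = 5 * 4^10 = 5 * 1048576 = 5242880.

5242880


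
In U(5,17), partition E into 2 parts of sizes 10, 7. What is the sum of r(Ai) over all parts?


r(Ai) = min(|Ai|, 5) for each part.
Sum = min(10,5) + min(7,5)
    = 5 + 5
    = 10.

10


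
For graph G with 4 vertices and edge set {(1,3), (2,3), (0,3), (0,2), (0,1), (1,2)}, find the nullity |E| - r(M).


Cycle rank (nullity) = |E| - r(M) = |E| - (|V| - c).
|E| = 6, |V| = 4, c = 1.
Nullity = 6 - (4 - 1) = 6 - 3 = 3.

3


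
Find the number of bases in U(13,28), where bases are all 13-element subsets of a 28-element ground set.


Bases of U(13,28) are all 13-element subsets of the 28-element ground set.
Number of bases = C(28,13).
C(28,13) = 37442160.

37442160


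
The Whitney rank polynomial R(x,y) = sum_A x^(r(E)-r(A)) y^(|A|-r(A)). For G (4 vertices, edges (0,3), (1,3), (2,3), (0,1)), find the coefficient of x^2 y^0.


R(x,y) = sum over A in 2^E of x^(r(E)-r(A)) * y^(|A|-r(A)).
G has 4 vertices, 4 edges. r(E) = 3.
Enumerate all 2^4 = 16 subsets.
Count subsets with r(E)-r(A)=2 and |A|-r(A)=0: 4.

4


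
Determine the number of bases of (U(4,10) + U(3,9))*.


(M1+M2)* = M1* + M2*.
M1* = U(6,10), bases: C(10,6) = 210.
M2* = U(6,9), bases: C(9,6) = 84.
|B(M*)| = 210 * 84 = 17640.

17640


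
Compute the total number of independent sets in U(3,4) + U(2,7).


For a direct sum, |I(M1+M2)| = |I(M1)| * |I(M2)|.
|I(U(3,4))| = sum C(4,k) for k=0..3 = 15.
|I(U(2,7))| = sum C(7,k) for k=0..2 = 29.
Total = 15 * 29 = 435.

435


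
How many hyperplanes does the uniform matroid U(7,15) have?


Hyperplanes of U(7,15) are flats of rank 6.
In a uniform matroid, these are exactly the (6)-element subsets.
Count = C(15,6) = 15! / (6! * 9!) = 5005.

5005


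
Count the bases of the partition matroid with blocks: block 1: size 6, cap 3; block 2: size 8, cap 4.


A basis picks exactly ci elements from block i.
Number of bases = product of C(|Si|, ci).
= C(6,3) * C(8,4)
= 20 * 70
= 1400.

1400


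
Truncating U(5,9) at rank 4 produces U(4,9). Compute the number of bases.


Truncating U(5,9) to rank 4 gives U(4,9).
Bases of U(4,9) are all 4-element subsets of 9 elements.
Number of bases = C(9,4) = (9 * 8 * 7 * 6) / (1 * 2 * 3 * 4) = 126.

126


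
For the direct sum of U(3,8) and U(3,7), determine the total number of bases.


Bases of a direct sum M1 + M2: |B| = |B(M1)| * |B(M2)|.
|B(U(3,8))| = C(8,3) = 56.
|B(U(3,7))| = C(7,3) = 35.
Total bases = 56 * 35 = 1960.

1960


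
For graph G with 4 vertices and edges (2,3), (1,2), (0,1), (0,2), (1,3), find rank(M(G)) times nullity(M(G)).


r(M) = |V| - c = 4 - 1 = 3.
nullity = |E| - r(M) = 5 - 3 = 2.
Product = 3 * 2 = 6.

6


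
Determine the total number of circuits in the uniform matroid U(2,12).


In U(2,12), circuits are the (3)-element subsets.
Any set of 3 elements is dependent, and removing any one element gives
an independent set of size 2, so it is a minimal dependent set.
Number of circuits = (12 choose 3) = 220.

220


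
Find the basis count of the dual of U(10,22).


The dual of U(r,n) is U(n-r, n) = U(12,22).
Bases of U(12,22) are all (12)-element subsets.
|B(M*)| = (22 choose 12) = 646646.

646646


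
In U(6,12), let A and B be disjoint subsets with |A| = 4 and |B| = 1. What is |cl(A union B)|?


|A union B| = 4 + 1 = 5 (disjoint).
In U(6,12), cl(S) = S if |S| < 6, else cl(S) = E.
Since 5 < 6, cl(A union B) = A union B.
|cl(A union B)| = 5.

5


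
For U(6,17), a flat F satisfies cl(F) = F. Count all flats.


Flats of U(6,17): every subset of size < 6 is a flat, plus E itself.
Count = C(17,0) + C(17,1) + C(17,2) + C(17,3) + C(17,4) + C(17,5) + 1
     = 1 + 17 + 136 + 680 + 2380 + 6188 + 1
     = 9403.

9403


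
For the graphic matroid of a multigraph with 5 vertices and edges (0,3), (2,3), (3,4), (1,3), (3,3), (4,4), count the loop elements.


In a graphic matroid, a loop is a self-loop edge (u,u) with rank 0.
Examining all 6 edges for self-loops...
Self-loops found: (3,3), (4,4)
Number of loops = 2.

2


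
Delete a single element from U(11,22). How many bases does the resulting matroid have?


Deleting e from U(11,22) gives U(11,21) since n > r.
Bases of U(11,21) = (21 choose 11) = 352716.

352716


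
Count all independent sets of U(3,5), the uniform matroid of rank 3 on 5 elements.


Independent sets of U(3,5) are all subsets of size <= 3.
Count = C(5,0) + C(5,1) + C(5,2) + C(5,3)
     = 1 + 5 + 10 + 10
     = 26.

26


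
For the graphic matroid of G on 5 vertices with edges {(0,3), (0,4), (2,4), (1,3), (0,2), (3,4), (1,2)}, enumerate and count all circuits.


A circuit in a graphic matroid = edge set of a simple cycle.
G has 5 vertices and 7 edges.
Enumerating all minimal edge subsets forming cycles...
Total circuits found: 7.

7


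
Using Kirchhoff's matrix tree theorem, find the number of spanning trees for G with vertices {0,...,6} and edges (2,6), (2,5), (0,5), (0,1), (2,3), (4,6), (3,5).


By Kirchhoff's matrix tree theorem, the number of spanning trees equals
the determinant of any cofactor of the Laplacian matrix L.
G has 7 vertices and 7 edges.
Computing the (6 x 6) cofactor determinant gives 3.

3


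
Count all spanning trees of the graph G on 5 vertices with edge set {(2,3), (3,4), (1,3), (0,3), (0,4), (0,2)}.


By Kirchhoff's matrix tree theorem, the number of spanning trees equals
the determinant of any cofactor of the Laplacian matrix L.
G has 5 vertices and 6 edges.
Computing the (4 x 4) cofactor determinant gives 8.

8


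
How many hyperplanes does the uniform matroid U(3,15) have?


Hyperplanes of U(3,15) are flats of rank 2.
In a uniform matroid, these are exactly the (2)-element subsets.
Count = C(15,2) = (15 * 14) / (1 * 2) = 105.

105


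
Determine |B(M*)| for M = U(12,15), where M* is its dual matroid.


The dual of U(r,n) is U(n-r, n) = U(3,15).
Bases of U(3,15) are all (3)-element subsets.
|B(M*)| = (15 choose 3) = 455.

455


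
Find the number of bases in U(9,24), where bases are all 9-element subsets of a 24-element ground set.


Bases of U(9,24) are all 9-element subsets of the 24-element ground set.
Number of bases = C(24,9).
C(24,9) = 24! / (9! * 15!) = 1307504.

1307504


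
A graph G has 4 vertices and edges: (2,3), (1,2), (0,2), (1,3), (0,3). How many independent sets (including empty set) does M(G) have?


An independent set in a graphic matroid is an acyclic edge subset.
G has 4 vertices and 5 edges.
Enumerate all 2^5 = 32 subsets, checking for acyclicity.
Total independent sets = 24.

24


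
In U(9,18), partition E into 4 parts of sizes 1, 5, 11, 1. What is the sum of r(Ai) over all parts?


r(Ai) = min(|Ai|, 9) for each part.
Sum = min(1,9) + min(5,9) + min(11,9) + min(1,9)
    = 1 + 5 + 9 + 1
    = 16.

16


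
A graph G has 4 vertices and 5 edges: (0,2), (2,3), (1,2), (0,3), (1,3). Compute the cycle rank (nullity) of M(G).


Cycle rank (nullity) = |E| - r(M) = |E| - (|V| - c).
|E| = 5, |V| = 4, c = 1.
Nullity = 5 - (4 - 1) = 5 - 3 = 2.

2


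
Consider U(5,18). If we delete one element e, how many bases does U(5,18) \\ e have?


Deleting e from U(5,18) gives U(5,17) since n > r.
Bases of U(5,17) = (17 choose 5) = 6188.

6188


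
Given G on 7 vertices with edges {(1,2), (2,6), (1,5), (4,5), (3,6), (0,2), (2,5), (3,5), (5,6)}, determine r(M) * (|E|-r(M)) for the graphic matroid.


r(M) = |V| - c = 7 - 1 = 6.
nullity = |E| - r(M) = 9 - 6 = 3.
Product = 6 * 3 = 18.

18


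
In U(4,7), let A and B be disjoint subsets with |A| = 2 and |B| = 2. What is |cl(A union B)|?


|A union B| = 2 + 2 = 4 (disjoint).
In U(4,7), cl(S) = S if |S| < 4, else cl(S) = E.
Since 4 >= 4, cl(A union B) = E.
|cl(A union B)| = 7.

7


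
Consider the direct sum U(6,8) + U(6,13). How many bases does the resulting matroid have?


Bases of a direct sum M1 + M2: |B| = |B(M1)| * |B(M2)|.
|B(U(6,8))| = C(8,6) = 28.
|B(U(6,13))| = C(13,6) = 1716.
Total bases = 28 * 1716 = 48048.

48048


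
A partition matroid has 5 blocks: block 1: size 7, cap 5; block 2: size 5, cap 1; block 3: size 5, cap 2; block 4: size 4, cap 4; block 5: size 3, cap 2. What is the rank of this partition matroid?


Rank of a partition matroid = sum of min(|Si|, ci) for each block.
= min(7,5) + min(5,1) + min(5,2) + min(4,4) + min(3,2)
= 5 + 1 + 2 + 4 + 2
= 14.

14


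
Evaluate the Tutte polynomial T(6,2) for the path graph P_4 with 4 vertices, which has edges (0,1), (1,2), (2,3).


A path on 4 vertices is a tree with 3 edges.
T(x,y) = x^(3) for any tree.
T(6,2) = 6^3 = 216.

216


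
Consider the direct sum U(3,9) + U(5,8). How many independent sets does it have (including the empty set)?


For a direct sum, |I(M1+M2)| = |I(M1)| * |I(M2)|.
|I(U(3,9))| = sum C(9,k) for k=0..3 = 130.
|I(U(5,8))| = sum C(8,k) for k=0..5 = 219.
Total = 130 * 219 = 28470.

28470


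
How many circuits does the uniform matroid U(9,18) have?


In U(9,18), circuits are the (10)-element subsets.
Any set of 10 elements is dependent, and removing any one element gives
an independent set of size 9, so it is a minimal dependent set.
Number of circuits = C(18,10) = 18! / (10! * 8!) = 43758.

43758


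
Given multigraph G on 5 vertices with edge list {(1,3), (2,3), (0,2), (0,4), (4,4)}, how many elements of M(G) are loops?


In a graphic matroid, a loop is a self-loop edge (u,u) with rank 0.
Examining all 5 edges for self-loops...
Self-loops found: (4,4)
Number of loops = 1.

1


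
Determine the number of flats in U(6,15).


Flats of U(6,15): every subset of size < 6 is a flat, plus E itself.
Count = (15 choose 0) + (15 choose 1) + (15 choose 2) + (15 choose 3) + (15 choose 4) + (15 choose 5) + 1
     = 1 + 15 + 105 + 455 + 1365 + 3003 + 1
     = 4945.

4945


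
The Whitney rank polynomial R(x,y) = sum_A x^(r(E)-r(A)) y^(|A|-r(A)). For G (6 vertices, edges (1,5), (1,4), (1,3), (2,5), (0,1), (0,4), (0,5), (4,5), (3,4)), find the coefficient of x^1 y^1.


R(x,y) = sum over A in 2^E of x^(r(E)-r(A)) * y^(|A|-r(A)).
G has 6 vertices, 9 edges. r(E) = 5.
Enumerate all 2^9 = 512 subsets.
Count subsets with r(E)-r(A)=1 and |A|-r(A)=1: 78.

78


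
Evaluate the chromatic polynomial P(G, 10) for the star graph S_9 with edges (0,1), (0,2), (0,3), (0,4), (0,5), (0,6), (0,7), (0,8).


P(tree, k) = k * (k-1)^(8) for any tree on 9 vertices.
P(10) = 10 * 9^8 = 10 * 43046721 = 430467210.

430467210


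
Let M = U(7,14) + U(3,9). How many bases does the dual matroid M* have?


(M1+M2)* = M1* + M2*.
M1* = U(7,14), bases: C(14,7) = 3432.
M2* = U(6,9), bases: C(9,6) = 84.
|B(M*)| = 3432 * 84 = 288288.

288288


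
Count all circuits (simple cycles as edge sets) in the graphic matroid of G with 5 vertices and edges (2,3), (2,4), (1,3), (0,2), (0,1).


A circuit in a graphic matroid = edge set of a simple cycle.
G has 5 vertices and 5 edges.
Enumerating all minimal edge subsets forming cycles...
Total circuits found: 1.

1


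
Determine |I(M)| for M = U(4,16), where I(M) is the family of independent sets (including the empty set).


Independent sets of U(4,16) are all subsets of size <= 4.
Count = (16 choose 0) + (16 choose 1) + (16 choose 2) + (16 choose 3) + (16 choose 4)
     = 1 + 16 + 120 + 560 + 1820
     = 2517.

2517


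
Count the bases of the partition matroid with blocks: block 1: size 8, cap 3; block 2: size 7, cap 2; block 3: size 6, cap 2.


A basis picks exactly ci elements from block i.
Number of bases = product of C(|Si|, ci).
= C(8,3) * C(7,2) * C(6,2)
= 56 * 21 * 15
= 17640.

17640


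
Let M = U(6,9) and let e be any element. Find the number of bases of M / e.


Contracting e from U(6,9) gives U(5,8).
Bases of U(5,8) = C(8,5) = 56.

56


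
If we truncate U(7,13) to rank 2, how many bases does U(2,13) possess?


Truncating U(7,13) to rank 2 gives U(2,13).
Bases of U(2,13) are all 2-element subsets of 13 elements.
Number of bases = (13 choose 2) = 78.

78


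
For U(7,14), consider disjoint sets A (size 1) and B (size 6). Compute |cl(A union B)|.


|A union B| = 1 + 6 = 7 (disjoint).
In U(7,14), cl(S) = S if |S| < 7, else cl(S) = E.
Since 7 >= 7, cl(A union B) = E.
|cl(A union B)| = 14.

14


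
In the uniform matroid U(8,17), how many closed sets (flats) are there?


Flats of U(8,17): every subset of size < 8 is a flat, plus E itself.
Count = (17 choose 0) + (17 choose 1) + (17 choose 2) + (17 choose 3) + (17 choose 4) + (17 choose 5) + (17 choose 6) + (17 choose 7) + 1
     = 1 + 17 + 136 + 680 + 2380 + 6188 + 12376 + 19448 + 1
     = 41227.

41227


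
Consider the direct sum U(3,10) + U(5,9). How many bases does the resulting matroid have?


Bases of a direct sum M1 + M2: |B| = |B(M1)| * |B(M2)|.
|B(U(3,10))| = C(10,3) = 120.
|B(U(5,9))| = C(9,5) = 126.
Total bases = 120 * 126 = 15120.

15120


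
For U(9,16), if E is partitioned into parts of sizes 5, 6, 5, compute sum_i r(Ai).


r(Ai) = min(|Ai|, 9) for each part.
Sum = min(5,9) + min(6,9) + min(5,9)
    = 5 + 6 + 5
    = 16.

16


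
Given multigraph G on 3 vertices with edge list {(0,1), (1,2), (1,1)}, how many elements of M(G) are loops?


In a graphic matroid, a loop is a self-loop edge (u,u) with rank 0.
Examining all 3 edges for self-loops...
Self-loops found: (1,1)
Number of loops = 1.

1


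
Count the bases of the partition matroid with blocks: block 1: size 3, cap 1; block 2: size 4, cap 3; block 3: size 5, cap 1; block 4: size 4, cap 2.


A basis picks exactly ci elements from block i.
Number of bases = product of C(|Si|, ci).
= C(3,1) * C(4,3) * C(5,1) * C(4,2)
= 3 * 4 * 5 * 6
= 360.

360


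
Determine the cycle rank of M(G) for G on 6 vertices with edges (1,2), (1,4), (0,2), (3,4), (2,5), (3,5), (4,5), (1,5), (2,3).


Cycle rank (nullity) = |E| - r(M) = |E| - (|V| - c).
|E| = 9, |V| = 6, c = 1.
Nullity = 9 - (6 - 1) = 9 - 5 = 4.

4


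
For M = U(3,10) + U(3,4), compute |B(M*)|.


(M1+M2)* = M1* + M2*.
M1* = U(7,10), bases: C(10,7) = 120.
M2* = U(1,4), bases: C(4,1) = 4.
|B(M*)| = 120 * 4 = 480.

480


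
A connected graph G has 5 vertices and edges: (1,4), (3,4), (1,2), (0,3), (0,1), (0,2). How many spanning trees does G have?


By Kirchhoff's matrix tree theorem, the number of spanning trees equals
the determinant of any cofactor of the Laplacian matrix L.
G has 5 vertices and 6 edges.
Computing the (4 x 4) cofactor determinant gives 11.

11


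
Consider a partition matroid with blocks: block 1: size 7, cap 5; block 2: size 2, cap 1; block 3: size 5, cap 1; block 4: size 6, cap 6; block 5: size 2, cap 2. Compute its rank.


Rank of a partition matroid = sum of min(|Si|, ci) for each block.
= min(7,5) + min(2,1) + min(5,1) + min(6,6) + min(2,2)
= 5 + 1 + 1 + 6 + 2
= 15.

15


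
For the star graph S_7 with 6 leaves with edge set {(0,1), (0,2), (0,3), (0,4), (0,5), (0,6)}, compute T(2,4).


A star on 7 vertices is a tree with 6 edges.
T(x,y) = x^(6) for any tree.
T(2,4) = 2^6 = 64.

64


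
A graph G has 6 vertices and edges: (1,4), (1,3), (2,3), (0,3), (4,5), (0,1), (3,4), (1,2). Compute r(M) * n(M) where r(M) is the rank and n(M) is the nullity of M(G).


r(M) = |V| - c = 6 - 1 = 5.
nullity = |E| - r(M) = 8 - 5 = 3.
Product = 5 * 3 = 15.

15


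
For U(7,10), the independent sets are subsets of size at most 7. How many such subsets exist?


Independent sets of U(7,10) are all subsets of size <= 7.
Count = (10 choose 0) + (10 choose 1) + (10 choose 2) + (10 choose 3) + (10 choose 4) + (10 choose 5) + (10 choose 6) + (10 choose 7)
     = 1 + 10 + 45 + 120 + 210 + 252 + 210 + 120
     = 968.

968


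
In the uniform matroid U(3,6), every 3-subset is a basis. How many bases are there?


Bases of U(3,6) are all 3-element subsets of the 6-element ground set.
Number of bases = C(6,3).
C(6,3) = 6! / (3! * 3!) = 20.

20


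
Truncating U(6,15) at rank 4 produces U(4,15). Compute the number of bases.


Truncating U(6,15) to rank 4 gives U(4,15).
Bases of U(4,15) are all 4-element subsets of 15 elements.
Number of bases = C(15,4) = (15 * 14 * 13 * 12) / (1 * 2 * 3 * 4) = 1365.

1365
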